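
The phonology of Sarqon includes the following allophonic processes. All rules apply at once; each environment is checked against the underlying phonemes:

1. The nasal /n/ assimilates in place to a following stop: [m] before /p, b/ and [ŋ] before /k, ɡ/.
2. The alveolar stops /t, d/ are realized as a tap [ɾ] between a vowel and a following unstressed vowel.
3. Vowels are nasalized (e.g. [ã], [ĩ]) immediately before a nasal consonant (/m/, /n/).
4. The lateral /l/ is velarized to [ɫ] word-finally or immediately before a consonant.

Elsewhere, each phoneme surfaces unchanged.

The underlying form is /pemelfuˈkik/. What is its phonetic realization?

[pẽmeɫfuˈkik]

/p/ (word-initial): no rule targets it → [p].
/e/ meets the environment for rule 3 (before a nasal consonant) → [ẽ].
/m/ (between /e/ and /e/) is unaffected → [m].
/e/ — between /m/ and /l/; rule 3 does not apply here → [e].
Rule 4 applies to /l/ (between /e/ and /f/: word-finally or immediately before a consonant) → [ɫ].
/f/ stays [f].
/u/ (between /f/ and /k/): rule 3 targets it, but not before a nasal consonant → unchanged [u].
/k/ (between /u/ and /i/) is unaffected → [k].
/i/ (between /k/ and /k/) is in the target of rule 3 but the environment (before a nasal consonant) is not met → [i].
/k/ — not in any rule's target class → [k].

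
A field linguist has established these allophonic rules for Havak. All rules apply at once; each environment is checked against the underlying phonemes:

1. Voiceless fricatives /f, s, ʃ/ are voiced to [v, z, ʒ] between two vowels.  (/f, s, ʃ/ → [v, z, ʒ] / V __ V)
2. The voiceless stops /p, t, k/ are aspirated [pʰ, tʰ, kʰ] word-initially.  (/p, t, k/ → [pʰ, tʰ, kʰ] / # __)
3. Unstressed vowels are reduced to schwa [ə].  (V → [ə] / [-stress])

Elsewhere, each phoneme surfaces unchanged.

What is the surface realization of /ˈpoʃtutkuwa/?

/p/ (word-initial): word-initially, so rule 2 applies → [pʰ].
/o/ — between /p/ and /ʃ/; rule 3 does not apply here → [o].
/ʃ/ (between /o/ and /t/): rule 1 targets it, but not between two vowels → unchanged [ʃ].
/t/ (between /ʃ/ and /u/) is in the target of rule 2 but the environment (word-initially) is not met → [t].
Rule 3 applies to /u/ (between /t/ and /t/: in an unstressed syllable) → [ə].
/t/ (between /u/ and /k/): rule 2 targets it, but not word-initially → unchanged [t].
/k/ — between /t/ and /u/; rule 2 does not apply here → [k].
/u/ — between /k/ and /w/, in an unstressed syllable — surfaces as [ə] (rule 3).
/w/ (between /u/ and /a/) is unaffected → [w].
Rule 3 applies to /a/ (word-final: in an unstressed syllable) → [ə].

[ˈpʰoʃtətkəwə]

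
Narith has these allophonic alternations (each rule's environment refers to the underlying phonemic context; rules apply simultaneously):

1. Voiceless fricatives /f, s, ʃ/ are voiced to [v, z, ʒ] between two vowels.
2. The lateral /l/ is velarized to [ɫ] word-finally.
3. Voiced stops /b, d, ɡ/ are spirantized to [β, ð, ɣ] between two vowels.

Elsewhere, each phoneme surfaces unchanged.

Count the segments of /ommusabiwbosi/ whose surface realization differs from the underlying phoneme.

3

Segments that undergo a rule: /s/ → [z] (rule 1); /b/ → [β] (rule 3); /s/ → [z] (rule 1).
All other segments surface unchanged.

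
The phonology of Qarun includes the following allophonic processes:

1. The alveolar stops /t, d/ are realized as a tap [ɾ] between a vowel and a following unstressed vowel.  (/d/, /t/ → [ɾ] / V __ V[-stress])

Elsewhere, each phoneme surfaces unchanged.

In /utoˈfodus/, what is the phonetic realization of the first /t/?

/t/ (between /u/ and /o/): between a vowel and a following unstressed vowel, so rule 1 applies → [ɾ].

[ɾ]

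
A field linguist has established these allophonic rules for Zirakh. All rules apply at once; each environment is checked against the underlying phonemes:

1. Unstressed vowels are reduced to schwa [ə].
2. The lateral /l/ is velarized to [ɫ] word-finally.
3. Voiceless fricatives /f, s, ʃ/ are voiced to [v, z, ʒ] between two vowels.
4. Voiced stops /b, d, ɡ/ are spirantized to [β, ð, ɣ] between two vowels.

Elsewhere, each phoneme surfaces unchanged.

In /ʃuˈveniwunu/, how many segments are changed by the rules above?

Segments that undergo a rule: /u/ → [ə] (rule 1); /i/ → [ə] (rule 1); /u/ → [ə] (rule 1); /u/ → [ə] (rule 1).
All other segments surface unchanged.

4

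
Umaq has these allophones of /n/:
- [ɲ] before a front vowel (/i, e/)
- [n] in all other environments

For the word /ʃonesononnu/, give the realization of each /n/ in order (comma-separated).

[ɲ], [n], [n], [n]

Occurrence 1 (position 3): before a front vowel (/i, e/) → [ɲ].
Occurrence 2 (position 7): no conditioning environment matches → elsewhere allophone [n].
Occurrence 3 (position 9): no conditioning environment matches → elsewhere allophone [n].
Occurrence 4 (position 10): no conditioning environment matches → elsewhere allophone [n].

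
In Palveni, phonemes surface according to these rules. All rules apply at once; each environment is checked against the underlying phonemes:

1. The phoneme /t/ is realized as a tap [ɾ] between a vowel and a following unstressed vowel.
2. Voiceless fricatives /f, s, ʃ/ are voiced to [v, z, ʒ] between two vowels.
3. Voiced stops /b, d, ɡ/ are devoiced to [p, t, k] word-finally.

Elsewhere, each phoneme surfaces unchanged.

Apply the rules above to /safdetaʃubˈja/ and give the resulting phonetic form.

[safdeɾaʒubˈja]

/s/ — word-initial; rule 2 does not apply here → [s].
/a/ (between /s/ and /f/): no rule targets it → [a].
/f/ (between /a/ and /d/) fails the environment for rule 2, so it stays [f].
/d/ (between /f/ and /e/) fails the environment for rule 3, so it stays [d].
/e/ (between /d/ and /t/) is unaffected → [e].
/t/ — between /e/ and /a/, between a vowel and a following unstressed vowel — surfaces as [ɾ] (rule 1).
/a/ — not in any rule's target class → [a].
/ʃ/ (between /a/ and /u/): between two vowels, so rule 2 applies → [ʒ].
/u/ (between /ʃ/ and /b/): no rule targets it → [u].
/b/ (between /u/ and /j/): rule 3 targets it, but not word-finally → unchanged [b].
/j/ (between /b/ and /a/) is unaffected → [j].
/a/ (word-final): no rule targets it → [a].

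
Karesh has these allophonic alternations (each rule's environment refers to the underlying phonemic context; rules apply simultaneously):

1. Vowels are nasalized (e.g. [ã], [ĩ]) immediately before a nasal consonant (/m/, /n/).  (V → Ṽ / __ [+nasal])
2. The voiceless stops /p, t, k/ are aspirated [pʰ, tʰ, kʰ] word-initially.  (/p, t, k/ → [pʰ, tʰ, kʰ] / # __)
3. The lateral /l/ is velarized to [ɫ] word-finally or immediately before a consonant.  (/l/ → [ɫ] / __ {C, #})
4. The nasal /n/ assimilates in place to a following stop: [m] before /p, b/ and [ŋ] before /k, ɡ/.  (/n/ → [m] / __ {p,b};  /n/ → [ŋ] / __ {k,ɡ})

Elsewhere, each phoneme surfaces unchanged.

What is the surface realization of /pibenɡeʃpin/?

/p/ (word-initial) occurs word-initially → [pʰ] by rule 2.
/i/ (between /p/ and /b/) fails the environment for rule 1, so it stays [i].
/b/ — not in any rule's target class → [b].
Rule 1 applies to /e/ (between /b/ and /n/: before a nasal consonant) → [ẽ].
/n/ — between /e/ and /ɡ/, before a labial or velar stop — surfaces as [ŋ] (rule 4).
/ɡ/ stays [ɡ].
/e/ (between /ɡ/ and /ʃ/) is in the target of rule 1 but the environment (before a nasal consonant) is not met → [e].
/ʃ/ — not in any rule's target class → [ʃ].
/p/ (between /ʃ/ and /i/) is in the target of rule 2 but the environment (word-initially) is not met → [p].
/i/ meets the environment for rule 1 (before a nasal consonant) → [ĩ].
/n/ (word-final): rule 4 targets it, but not before a labial or velar stop → unchanged [n].

[pʰibẽŋɡeʃpĩn]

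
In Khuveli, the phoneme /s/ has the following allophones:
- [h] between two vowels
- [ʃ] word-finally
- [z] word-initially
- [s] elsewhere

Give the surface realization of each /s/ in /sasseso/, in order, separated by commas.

[z], [s], [s], [h]

Occurrence 1 (position 1): word-initially → [z].
Occurrence 2 (position 3): no conditioning environment matches → elsewhere allophone [s].
Occurrence 3 (position 4): no conditioning environment matches → elsewhere allophone [s].
Occurrence 4 (position 6): between two vowels → [h].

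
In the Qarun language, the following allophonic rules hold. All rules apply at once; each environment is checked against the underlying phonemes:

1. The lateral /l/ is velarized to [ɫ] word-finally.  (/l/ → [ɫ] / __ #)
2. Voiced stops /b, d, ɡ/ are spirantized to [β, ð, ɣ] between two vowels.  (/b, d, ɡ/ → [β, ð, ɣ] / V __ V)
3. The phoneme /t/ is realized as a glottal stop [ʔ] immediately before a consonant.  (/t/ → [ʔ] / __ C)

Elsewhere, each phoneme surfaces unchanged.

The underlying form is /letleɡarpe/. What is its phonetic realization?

/l/ — word-initial; rule 1 does not apply here → [l].
/e/ (between /l/ and /t/) is unaffected → [e].
/t/ meets the environment for rule 3 (immediately before a consonant) → [ʔ].
/l/ (between /t/ and /e/) fails the environment for rule 1, so it stays [l].
/e/ stays [e].
/ɡ/ (between /e/ and /a/) occurs between two vowels → [ɣ] by rule 2.
/a/ (between /ɡ/ and /r/): no rule targets it → [a].
/r/ (between /a/ and /p/) is unaffected → [r].
/p/ (between /r/ and /e/) is unaffected → [p].
/e/ stays [e].

[leʔleɣarpe]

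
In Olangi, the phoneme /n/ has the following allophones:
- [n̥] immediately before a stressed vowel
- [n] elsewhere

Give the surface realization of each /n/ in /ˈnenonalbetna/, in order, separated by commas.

[n̥], [n], [n], [n]

Occurrence 1 (position 1): immediately before a stressed vowel → [n̥].
Occurrence 2 (position 3): no conditioning environment matches → elsewhere allophone [n].
Occurrence 3 (position 5): no conditioning environment matches → elsewhere allophone [n].
Occurrence 4 (position 11): no conditioning environment matches → elsewhere allophone [n].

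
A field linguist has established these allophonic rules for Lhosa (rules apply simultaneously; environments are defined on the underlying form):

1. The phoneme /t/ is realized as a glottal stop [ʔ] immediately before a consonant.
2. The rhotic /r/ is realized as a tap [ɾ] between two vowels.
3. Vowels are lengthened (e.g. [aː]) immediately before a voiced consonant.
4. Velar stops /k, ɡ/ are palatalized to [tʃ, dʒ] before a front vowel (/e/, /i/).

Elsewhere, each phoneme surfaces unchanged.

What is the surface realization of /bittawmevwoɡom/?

/i/ — between /b/ and /t/; rule 3 does not apply here → [i].
/t/ meets the environment for rule 1 (immediately before a consonant) → [ʔ].
/t/ — between /t/ and /a/; rule 1 does not apply here → [t].
Rule 3 applies to /a/ (between /t/ and /w/: before a voiced consonant) → [aː].
/e/ (between /m/ and /v/): before a voiced consonant, so rule 3 applies → [eː].
Rule 3 applies to /o/ (between /w/ and /ɡ/: before a voiced consonant) → [oː].
/ɡ/ (between /o/ and /o/) is in the target of rule 4 but the environment (before a front vowel) is not met → [ɡ].
/o/ meets the environment for rule 3 (before a voiced consonant) → [oː].

[biʔtaːwmeːvwoːɡoːm]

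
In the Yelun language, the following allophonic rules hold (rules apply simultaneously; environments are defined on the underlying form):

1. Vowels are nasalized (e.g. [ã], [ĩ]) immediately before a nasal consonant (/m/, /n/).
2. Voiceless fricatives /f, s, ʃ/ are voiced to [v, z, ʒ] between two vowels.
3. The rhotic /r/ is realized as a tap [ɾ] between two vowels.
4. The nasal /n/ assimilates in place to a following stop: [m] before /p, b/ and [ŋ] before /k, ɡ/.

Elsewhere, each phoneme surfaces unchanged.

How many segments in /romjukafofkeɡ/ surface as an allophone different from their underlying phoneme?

2

Segments that undergo a rule: /o/ → [õ] (rule 1); /f/ → [v] (rule 2).
All other segments surface unchanged.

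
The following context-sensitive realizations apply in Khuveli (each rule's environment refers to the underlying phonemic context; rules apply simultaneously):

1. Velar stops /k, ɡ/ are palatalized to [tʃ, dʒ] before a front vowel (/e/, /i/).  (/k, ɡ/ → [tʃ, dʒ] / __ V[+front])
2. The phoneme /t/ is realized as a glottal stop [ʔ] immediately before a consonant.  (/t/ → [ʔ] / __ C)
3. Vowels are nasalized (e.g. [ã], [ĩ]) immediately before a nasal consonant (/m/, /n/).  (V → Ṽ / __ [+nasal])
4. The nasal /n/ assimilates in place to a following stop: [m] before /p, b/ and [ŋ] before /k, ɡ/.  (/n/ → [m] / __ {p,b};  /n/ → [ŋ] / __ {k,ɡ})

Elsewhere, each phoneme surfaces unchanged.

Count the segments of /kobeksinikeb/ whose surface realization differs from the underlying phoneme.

2

Segments that undergo a rule: /i/ → [ĩ] (rule 3); /k/ → [tʃ] (rule 1).
All other segments surface unchanged.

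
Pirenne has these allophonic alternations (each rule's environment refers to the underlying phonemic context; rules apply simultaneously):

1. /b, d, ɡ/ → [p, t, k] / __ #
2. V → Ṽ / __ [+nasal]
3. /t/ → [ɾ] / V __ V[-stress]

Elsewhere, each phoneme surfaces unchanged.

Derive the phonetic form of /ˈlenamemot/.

[ˈlẽnãmẽmot]

/l/ — not in any rule's target class → [l].
/e/ (between /l/ and /n/) occurs before a nasal consonant → [ẽ] by rule 2.
/n/ — not in any rule's target class → [n].
/a/ (between /n/ and /m/): before a nasal consonant, so rule 2 applies → [ã].
/m/ (between /a/ and /e/) is unaffected → [m].
Rule 2 applies to /e/ (between /m/ and /m/: before a nasal consonant) → [ẽ].
/m/ stays [m].
/o/ — between /m/ and /t/; rule 2 does not apply here → [o].
/t/ (word-final): rule 3 targets it, but not between a vowel and a following unstressed vowel → unchanged [t].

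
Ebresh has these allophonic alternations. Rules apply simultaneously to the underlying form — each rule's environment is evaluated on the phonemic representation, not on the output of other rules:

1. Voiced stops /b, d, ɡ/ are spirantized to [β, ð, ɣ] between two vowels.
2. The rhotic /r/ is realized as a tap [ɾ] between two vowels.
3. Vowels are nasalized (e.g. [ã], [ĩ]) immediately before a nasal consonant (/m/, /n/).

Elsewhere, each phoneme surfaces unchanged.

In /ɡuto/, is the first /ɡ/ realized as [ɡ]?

Yes

/ɡ/ (word-initial) fails the environment for rule 1, so it stays [ɡ].
The actual realization is [ɡ], which matches [ɡ].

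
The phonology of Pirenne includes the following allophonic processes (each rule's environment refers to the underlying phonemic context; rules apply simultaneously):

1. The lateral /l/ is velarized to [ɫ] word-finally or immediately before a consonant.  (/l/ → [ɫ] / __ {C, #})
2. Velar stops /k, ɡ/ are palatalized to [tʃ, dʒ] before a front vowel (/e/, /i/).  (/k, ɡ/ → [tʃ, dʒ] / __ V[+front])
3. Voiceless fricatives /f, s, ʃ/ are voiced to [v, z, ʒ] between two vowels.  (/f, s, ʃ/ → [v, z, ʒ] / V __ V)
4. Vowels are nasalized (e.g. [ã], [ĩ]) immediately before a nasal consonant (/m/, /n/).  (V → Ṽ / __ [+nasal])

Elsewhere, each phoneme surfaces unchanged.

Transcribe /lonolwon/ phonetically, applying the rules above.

/l/ — word-initial; rule 1 does not apply here → [l].
Rule 4 applies to /o/ (between /l/ and /n/: before a nasal consonant) → [õ].
/n/ (between /o/ and /o/): no rule targets it → [n].
/o/ (between /n/ and /l/): rule 4 targets it, but not before a nasal consonant → unchanged [o].
/l/ meets the environment for rule 1 (word-finally or immediately before a consonant) → [ɫ].
/w/ (between /l/ and /o/) is unaffected → [w].
Rule 4 applies to /o/ (between /w/ and /n/: before a nasal consonant) → [õ].
/n/ — not in any rule's target class → [n].

[lõnoɫwõn]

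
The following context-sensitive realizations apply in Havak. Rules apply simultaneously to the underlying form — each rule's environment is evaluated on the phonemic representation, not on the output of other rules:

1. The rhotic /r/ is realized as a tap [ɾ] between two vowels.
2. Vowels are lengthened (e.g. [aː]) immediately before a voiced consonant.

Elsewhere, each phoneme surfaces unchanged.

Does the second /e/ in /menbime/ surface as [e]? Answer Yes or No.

/e/ — word-final; rule 2 does not apply here → [e].
The actual realization is [e], which matches [e].

Yes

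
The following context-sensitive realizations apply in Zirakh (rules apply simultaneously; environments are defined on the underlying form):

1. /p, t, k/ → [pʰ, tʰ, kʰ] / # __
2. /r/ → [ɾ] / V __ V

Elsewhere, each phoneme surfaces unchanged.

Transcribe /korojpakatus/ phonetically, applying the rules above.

[kʰoɾojpakatus]

/k/ meets the environment for rule 1 (word-initially) → [kʰ].
/o/ (between /k/ and /r/): no rule targets it → [o].
/r/ — between /o/ and /o/, between two vowels — surfaces as [ɾ] (rule 2).
/o/ stays [o].
/j/ stays [j].
/p/ (between /j/ and /a/) fails the environment for rule 1, so it stays [p].
/a/ stays [a].
/k/ (between /a/ and /a/) fails the environment for rule 1, so it stays [k].
/a/ (between /k/ and /t/) is unaffected → [a].
/t/ — between /a/ and /u/; rule 1 does not apply here → [t].
/u/ (between /t/ and /s/): no rule targets it → [u].
/s/ — not in any rule's target class → [s].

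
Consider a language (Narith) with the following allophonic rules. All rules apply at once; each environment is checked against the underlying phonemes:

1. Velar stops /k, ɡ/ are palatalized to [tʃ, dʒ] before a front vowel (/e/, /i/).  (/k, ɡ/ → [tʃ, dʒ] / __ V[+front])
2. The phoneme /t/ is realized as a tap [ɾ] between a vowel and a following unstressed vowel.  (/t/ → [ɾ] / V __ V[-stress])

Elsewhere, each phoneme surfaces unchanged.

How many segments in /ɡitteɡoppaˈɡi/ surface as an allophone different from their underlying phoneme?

2

Segments that undergo a rule: /ɡ/ → [dʒ] (rule 1); /ɡ/ → [dʒ] (rule 1).
All other segments surface unchanged.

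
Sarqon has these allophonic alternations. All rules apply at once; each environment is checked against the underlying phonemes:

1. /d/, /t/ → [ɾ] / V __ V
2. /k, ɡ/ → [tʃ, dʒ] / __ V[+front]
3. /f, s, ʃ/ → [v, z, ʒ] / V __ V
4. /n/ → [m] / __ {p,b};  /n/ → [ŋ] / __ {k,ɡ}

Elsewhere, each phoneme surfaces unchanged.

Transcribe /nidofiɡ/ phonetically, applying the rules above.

/n/ (word-initial): rule 4 targets it, but not before a labial or velar stop → unchanged [n].
/d/ meets the environment for rule 1 (between two vowels) → [ɾ].
/f/ (between /o/ and /i/): between two vowels, so rule 3 applies → [v].
/ɡ/ (word-final): rule 2 targets it, but not before a front vowel → unchanged [ɡ].

[niɾoviɡ]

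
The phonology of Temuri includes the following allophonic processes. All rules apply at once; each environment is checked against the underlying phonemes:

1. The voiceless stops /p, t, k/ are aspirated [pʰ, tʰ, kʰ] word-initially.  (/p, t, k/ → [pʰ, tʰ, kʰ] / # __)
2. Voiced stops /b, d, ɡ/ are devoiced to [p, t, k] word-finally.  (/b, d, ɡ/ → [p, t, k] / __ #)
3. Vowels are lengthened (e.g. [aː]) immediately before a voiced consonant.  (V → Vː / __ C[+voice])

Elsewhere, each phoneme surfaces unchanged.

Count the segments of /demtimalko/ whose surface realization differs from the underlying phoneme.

3

Segments that undergo a rule: /e/ → [eː] (rule 3); /i/ → [iː] (rule 3); /a/ → [aː] (rule 3).
All other segments surface unchanged.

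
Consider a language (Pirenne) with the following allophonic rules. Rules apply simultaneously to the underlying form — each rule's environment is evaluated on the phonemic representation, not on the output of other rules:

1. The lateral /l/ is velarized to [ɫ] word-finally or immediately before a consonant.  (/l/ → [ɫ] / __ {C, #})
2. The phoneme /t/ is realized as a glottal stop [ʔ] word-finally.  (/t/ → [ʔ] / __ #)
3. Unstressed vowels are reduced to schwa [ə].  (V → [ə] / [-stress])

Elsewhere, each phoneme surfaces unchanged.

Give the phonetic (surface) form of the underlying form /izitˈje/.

/i/ (word-initial) occurs in an unstressed syllable → [ə] by rule 3.
/z/ stays [z].
/i/ meets the environment for rule 3 (in an unstressed syllable) → [ə].
/t/ — between /i/ and /j/; rule 2 does not apply here → [t].
/j/ stays [j].
/e/ (word-final): rule 3 targets it, but not in an unstressed syllable → unchanged [e].

[əzətˈje]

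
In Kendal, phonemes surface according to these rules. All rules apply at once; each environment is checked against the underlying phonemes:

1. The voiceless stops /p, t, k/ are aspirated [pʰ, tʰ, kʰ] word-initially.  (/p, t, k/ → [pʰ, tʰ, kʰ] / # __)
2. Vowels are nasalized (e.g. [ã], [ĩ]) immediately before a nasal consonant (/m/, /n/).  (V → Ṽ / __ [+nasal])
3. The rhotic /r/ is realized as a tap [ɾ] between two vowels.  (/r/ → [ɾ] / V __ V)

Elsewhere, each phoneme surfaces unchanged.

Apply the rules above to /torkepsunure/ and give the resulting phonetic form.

[tʰorkepsũnuɾe]

/t/ (word-initial): word-initially, so rule 1 applies → [tʰ].
/o/ (between /t/ and /r/) is in the target of rule 2 but the environment (before a nasal consonant) is not met → [o].
/r/ (between /o/ and /k/) fails the environment for rule 3, so it stays [r].
/k/ (between /r/ and /e/): rule 1 targets it, but not word-initially → unchanged [k].
/e/ (between /k/ and /p/) is in the target of rule 2 but the environment (before a nasal consonant) is not met → [e].
/p/ — between /e/ and /s/; rule 1 does not apply here → [p].
/s/ (between /p/ and /u/) is unaffected → [s].
/u/ (between /s/ and /n/) occurs before a nasal consonant → [ũ] by rule 2.
/n/ stays [n].
/u/ (between /n/ and /r/): rule 2 targets it, but not before a nasal consonant → unchanged [u].
/r/ (between /u/ and /e/) occurs between two vowels → [ɾ] by rule 3.
/e/ (word-final) fails the environment for rule 2, so it stays [e].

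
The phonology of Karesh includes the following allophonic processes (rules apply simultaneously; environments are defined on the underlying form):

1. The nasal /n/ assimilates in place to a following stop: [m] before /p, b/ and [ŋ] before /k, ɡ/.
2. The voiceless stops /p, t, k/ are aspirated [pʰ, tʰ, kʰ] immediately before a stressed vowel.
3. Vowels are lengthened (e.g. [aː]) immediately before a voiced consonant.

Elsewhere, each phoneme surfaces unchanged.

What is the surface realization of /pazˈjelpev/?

[paːzˈjeːlpeːv]

/p/ — word-initial; rule 2 does not apply here → [p].
Rule 3 applies to /a/ (between /p/ and /z/: before a voiced consonant) → [aː].
/z/ (between /a/ and /j/): no rule targets it → [z].
/j/ — not in any rule's target class → [j].
/e/ (between /j/ and /l/): before a voiced consonant, so rule 3 applies → [eː].
/l/ — not in any rule's target class → [l].
/p/ (between /l/ and /e/) is in the target of rule 2 but the environment (immediately before a stressed vowel) is not met → [p].
/e/ — between /p/ and /v/, before a voiced consonant — surfaces as [eː] (rule 3).
/v/ (word-final) is unaffected → [v].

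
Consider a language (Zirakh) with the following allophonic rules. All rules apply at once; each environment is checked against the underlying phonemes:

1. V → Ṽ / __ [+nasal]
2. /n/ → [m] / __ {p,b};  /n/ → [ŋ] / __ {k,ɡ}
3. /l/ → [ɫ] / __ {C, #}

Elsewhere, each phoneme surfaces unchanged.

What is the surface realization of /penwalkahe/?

[pẽnwaɫkahe]

/p/ (word-initial) is unaffected → [p].
Rule 1 applies to /e/ (between /p/ and /n/: before a nasal consonant) → [ẽ].
/n/ (between /e/ and /w/) is in the target of rule 2 but the environment (before a labial or velar stop) is not met → [n].
/w/ (between /n/ and /a/) is unaffected → [w].
/a/ (between /w/ and /l/): rule 1 targets it, but not before a nasal consonant → unchanged [a].
/l/ meets the environment for rule 3 (word-finally or immediately before a consonant) → [ɫ].
/k/ (between /l/ and /a/) is unaffected → [k].
/a/ (between /k/ and /h/) fails the environment for rule 1, so it stays [a].
/h/ (between /a/ and /e/) is unaffected → [h].
/e/ (word-final) is in the target of rule 1 but the environment (before a nasal consonant) is not met → [e].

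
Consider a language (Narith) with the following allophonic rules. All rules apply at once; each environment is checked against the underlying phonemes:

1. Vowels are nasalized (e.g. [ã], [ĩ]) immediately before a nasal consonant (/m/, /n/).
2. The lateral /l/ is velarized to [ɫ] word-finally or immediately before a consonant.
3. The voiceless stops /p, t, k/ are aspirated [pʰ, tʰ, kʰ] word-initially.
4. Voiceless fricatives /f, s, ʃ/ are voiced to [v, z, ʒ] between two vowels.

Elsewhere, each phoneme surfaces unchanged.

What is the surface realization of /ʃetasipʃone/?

[ʃetazipʃõne]

/ʃ/ (word-initial): rule 4 targets it, but not between two vowels → unchanged [ʃ].
/e/ — between /ʃ/ and /t/; rule 1 does not apply here → [e].
/t/ — between /e/ and /a/; rule 3 does not apply here → [t].
/a/ (between /t/ and /s/) fails the environment for rule 1, so it stays [a].
/s/ (between /a/ and /i/) occurs between two vowels → [z] by rule 4.
/i/ (between /s/ and /p/): rule 1 targets it, but not before a nasal consonant → unchanged [i].
/p/ (between /i/ and /ʃ/) is in the target of rule 3 but the environment (word-initially) is not met → [p].
/ʃ/ — between /p/ and /o/; rule 4 does not apply here → [ʃ].
/o/ (between /ʃ/ and /n/): before a nasal consonant, so rule 1 applies → [õ].
/n/ (between /o/ and /e/): no rule targets it → [n].
/e/ (word-final) fails the environment for rule 1, so it stays [e].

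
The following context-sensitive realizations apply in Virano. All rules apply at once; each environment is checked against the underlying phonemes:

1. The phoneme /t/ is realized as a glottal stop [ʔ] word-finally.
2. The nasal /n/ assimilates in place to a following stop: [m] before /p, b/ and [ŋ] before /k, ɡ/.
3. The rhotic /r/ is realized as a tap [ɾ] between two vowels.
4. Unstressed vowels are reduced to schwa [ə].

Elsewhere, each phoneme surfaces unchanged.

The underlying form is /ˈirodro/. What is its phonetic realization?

/i/ (word-initial) fails the environment for rule 4, so it stays [i].
/r/ — between /i/ and /o/, between two vowels — surfaces as [ɾ] (rule 3).
/o/ meets the environment for rule 4 (in an unstressed syllable) → [ə].
/d/ (between /o/ and /r/) is unaffected → [d].
/r/ (between /d/ and /o/) fails the environment for rule 3, so it stays [r].
Rule 4 applies to /o/ (word-final: in an unstressed syllable) → [ə].

[ˈiɾədrə]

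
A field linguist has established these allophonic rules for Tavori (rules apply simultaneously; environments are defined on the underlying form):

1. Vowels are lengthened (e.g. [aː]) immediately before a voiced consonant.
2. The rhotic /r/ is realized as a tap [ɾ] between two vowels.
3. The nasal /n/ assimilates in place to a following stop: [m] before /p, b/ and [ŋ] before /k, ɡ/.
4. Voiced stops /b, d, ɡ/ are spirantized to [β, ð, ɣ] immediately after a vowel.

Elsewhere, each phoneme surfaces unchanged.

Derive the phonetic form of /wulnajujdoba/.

/w/ (word-initial) is unaffected → [w].
Rule 1 applies to /u/ (between /w/ and /l/: before a voiced consonant) → [uː].
/l/ (between /u/ and /n/) is unaffected → [l].
/n/ (between /l/ and /a/) fails the environment for rule 3, so it stays [n].
Rule 1 applies to /a/ (between /n/ and /j/: before a voiced consonant) → [aː].
/j/ stays [j].
Rule 1 applies to /u/ (between /j/ and /j/: before a voiced consonant) → [uː].
/j/ (between /u/ and /d/): no rule targets it → [j].
/d/ (between /j/ and /o/) fails the environment for rule 4, so it stays [d].
/o/ (between /d/ and /b/) occurs before a voiced consonant → [oː] by rule 1.
/b/ (between /o/ and /a/) occurs immediately after a vowel → [β] by rule 4.
/a/ (word-final) is in the target of rule 1 but the environment (before a voiced consonant) is not met → [a].

[wuːlnaːjuːjdoːβa]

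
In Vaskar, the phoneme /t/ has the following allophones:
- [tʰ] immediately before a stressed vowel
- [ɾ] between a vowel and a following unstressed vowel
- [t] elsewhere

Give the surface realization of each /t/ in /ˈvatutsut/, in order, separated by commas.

Occurrence 1 (position 3): between a vowel and an unstressed vowel → [ɾ].
Occurrence 2 (position 5): no conditioning environment matches → elsewhere allophone [t].
Occurrence 3 (position 8): no conditioning environment matches → elsewhere allophone [t].

[ɾ], [t], [t]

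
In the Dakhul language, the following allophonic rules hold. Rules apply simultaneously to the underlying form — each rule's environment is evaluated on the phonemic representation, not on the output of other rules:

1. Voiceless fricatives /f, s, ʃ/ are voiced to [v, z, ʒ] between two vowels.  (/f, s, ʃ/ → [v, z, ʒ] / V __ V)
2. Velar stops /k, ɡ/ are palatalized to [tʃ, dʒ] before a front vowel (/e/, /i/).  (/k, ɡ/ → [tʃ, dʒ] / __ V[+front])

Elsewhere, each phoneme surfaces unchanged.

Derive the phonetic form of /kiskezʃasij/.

[tʃistʃezʃazij]

/k/ (word-initial) occurs before a front vowel → [tʃ] by rule 2.
/s/ (between /i/ and /k/): rule 1 targets it, but not between two vowels → unchanged [s].
Rule 2 applies to /k/ (between /s/ and /e/: before a front vowel) → [tʃ].
/ʃ/ (between /z/ and /a/) fails the environment for rule 1, so it stays [ʃ].
/s/ — between /a/ and /i/, between two vowels — surfaces as [z] (rule 1).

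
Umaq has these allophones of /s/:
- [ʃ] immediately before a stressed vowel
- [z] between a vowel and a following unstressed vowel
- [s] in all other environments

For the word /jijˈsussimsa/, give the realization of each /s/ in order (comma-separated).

Occurrence 1 (position 4): immediately before a stressed vowel → [ʃ].
Occurrence 2 (position 6): no conditioning environment matches → elsewhere allophone [s].
Occurrence 3 (position 7): no conditioning environment matches → elsewhere allophone [s].
Occurrence 4 (position 10): no conditioning environment matches → elsewhere allophone [s].

[ʃ], [s], [s], [s]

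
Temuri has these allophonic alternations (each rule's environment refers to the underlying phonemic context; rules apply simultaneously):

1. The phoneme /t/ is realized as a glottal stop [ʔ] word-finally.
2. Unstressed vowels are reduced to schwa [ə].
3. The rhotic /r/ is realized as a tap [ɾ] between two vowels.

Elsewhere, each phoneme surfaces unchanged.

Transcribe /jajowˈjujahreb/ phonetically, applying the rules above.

[jəjəwˈjujəhrəb]

/a/ (between /j/ and /j/) occurs in an unstressed syllable → [ə] by rule 2.
/o/ — between /j/ and /w/, in an unstressed syllable — surfaces as [ə] (rule 2).
/u/ (between /j/ and /j/) is in the target of rule 2 but the environment (in an unstressed syllable) is not met → [u].
/a/ meets the environment for rule 2 (in an unstressed syllable) → [ə].
/r/ — between /h/ and /e/; rule 3 does not apply here → [r].
/e/ (between /r/ and /b/) occurs in an unstressed syllable → [ə] by rule 2.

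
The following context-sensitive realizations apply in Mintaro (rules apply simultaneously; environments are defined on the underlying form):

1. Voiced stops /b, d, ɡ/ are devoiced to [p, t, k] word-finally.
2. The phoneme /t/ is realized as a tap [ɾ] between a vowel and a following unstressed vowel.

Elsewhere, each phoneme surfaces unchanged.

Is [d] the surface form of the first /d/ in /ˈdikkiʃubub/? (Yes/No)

Yes

/d/ (word-initial) fails the environment for rule 1, so it stays [d].
The actual realization is [d], which matches [d].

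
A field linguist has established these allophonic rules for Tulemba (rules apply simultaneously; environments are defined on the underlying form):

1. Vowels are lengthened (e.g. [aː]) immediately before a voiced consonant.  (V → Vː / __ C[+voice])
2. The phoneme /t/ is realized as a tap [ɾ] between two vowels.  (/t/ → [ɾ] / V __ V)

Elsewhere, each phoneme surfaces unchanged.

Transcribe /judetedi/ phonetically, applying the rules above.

/j/ — not in any rule's target class → [j].
/u/ meets the environment for rule 1 (before a voiced consonant) → [uː].
/d/ — not in any rule's target class → [d].
/e/ (between /d/ and /t/) fails the environment for rule 1, so it stays [e].
/t/ (between /e/ and /e/): between two vowels, so rule 2 applies → [ɾ].
/e/ meets the environment for rule 1 (before a voiced consonant) → [eː].
/d/ (between /e/ and /i/): no rule targets it → [d].
/i/ (word-final) is in the target of rule 1 but the environment (before a voiced consonant) is not met → [i].

[juːdeɾeːdi]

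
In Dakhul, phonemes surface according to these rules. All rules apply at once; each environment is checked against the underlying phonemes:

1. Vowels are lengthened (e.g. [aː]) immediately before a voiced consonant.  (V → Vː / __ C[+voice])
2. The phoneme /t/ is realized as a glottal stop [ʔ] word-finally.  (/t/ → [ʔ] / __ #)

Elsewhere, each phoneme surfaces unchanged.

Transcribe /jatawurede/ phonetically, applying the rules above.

/a/ — between /j/ and /t/; rule 1 does not apply here → [a].
/t/ — between /a/ and /a/; rule 2 does not apply here → [t].
Rule 1 applies to /a/ (between /t/ and /w/: before a voiced consonant) → [aː].
/u/ (between /w/ and /r/): before a voiced consonant, so rule 1 applies → [uː].
/e/ (between /r/ and /d/) occurs before a voiced consonant → [eː] by rule 1.
/e/ (word-final) fails the environment for rule 1, so it stays [e].

[jataːwuːreːde]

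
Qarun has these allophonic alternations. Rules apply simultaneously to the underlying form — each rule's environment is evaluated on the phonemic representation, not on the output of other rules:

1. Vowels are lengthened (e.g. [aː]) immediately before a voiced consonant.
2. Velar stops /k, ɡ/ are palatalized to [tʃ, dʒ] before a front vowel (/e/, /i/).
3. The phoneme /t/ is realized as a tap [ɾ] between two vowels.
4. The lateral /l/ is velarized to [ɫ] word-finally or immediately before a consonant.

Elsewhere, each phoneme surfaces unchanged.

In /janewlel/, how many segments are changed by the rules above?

4

Segments that undergo a rule: /a/ → [aː] (rule 1); /e/ → [eː] (rule 1); /e/ → [eː] (rule 1); /l/ → [ɫ] (rule 4).
All other segments surface unchanged.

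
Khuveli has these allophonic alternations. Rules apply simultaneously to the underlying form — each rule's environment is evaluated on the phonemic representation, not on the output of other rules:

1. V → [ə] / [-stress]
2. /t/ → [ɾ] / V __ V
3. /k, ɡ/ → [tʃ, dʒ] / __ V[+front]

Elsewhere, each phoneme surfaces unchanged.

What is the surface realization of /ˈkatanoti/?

[ˈkaɾənəɾə]

/k/ — word-initial; rule 3 does not apply here → [k].
/a/ — between /k/ and /t/; rule 1 does not apply here → [a].
/t/ (between /a/ and /a/): between two vowels, so rule 2 applies → [ɾ].
/a/ (between /t/ and /n/): in an unstressed syllable, so rule 1 applies → [ə].
/n/ (between /a/ and /o/): no rule targets it → [n].
/o/ (between /n/ and /t/): in an unstressed syllable, so rule 1 applies → [ə].
/t/ (between /o/ and /i/): between two vowels, so rule 2 applies → [ɾ].
/i/ meets the environment for rule 1 (in an unstressed syllable) → [ə].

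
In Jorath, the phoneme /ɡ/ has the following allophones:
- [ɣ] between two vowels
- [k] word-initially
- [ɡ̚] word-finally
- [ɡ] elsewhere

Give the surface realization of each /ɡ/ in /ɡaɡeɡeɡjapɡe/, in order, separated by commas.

Occurrence 1 (position 1): word-initially → [k].
Occurrence 2 (position 3): between two vowels → [ɣ].
Occurrence 3 (position 5): between two vowels → [ɣ].
Occurrence 4 (position 7): no conditioning environment matches → elsewhere allophone [ɡ].
Occurrence 5 (position 11): no conditioning environment matches → elsewhere allophone [ɡ].

[k], [ɣ], [ɣ], [ɡ], [ɡ]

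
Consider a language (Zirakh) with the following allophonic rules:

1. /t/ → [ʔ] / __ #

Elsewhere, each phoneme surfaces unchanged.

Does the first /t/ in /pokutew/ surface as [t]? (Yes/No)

Yes

/t/ — between /u/ and /e/; rule 1 does not apply here → [t].
The actual realization is [t], which matches [t].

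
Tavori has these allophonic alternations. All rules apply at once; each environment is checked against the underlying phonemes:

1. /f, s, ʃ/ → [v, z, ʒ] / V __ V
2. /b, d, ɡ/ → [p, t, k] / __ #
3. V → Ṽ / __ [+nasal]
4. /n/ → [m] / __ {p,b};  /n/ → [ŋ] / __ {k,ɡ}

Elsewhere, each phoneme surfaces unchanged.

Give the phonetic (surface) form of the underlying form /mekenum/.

[mekẽnũm]

/e/ (between /m/ and /k/) is in the target of rule 3 but the environment (before a nasal consonant) is not met → [e].
/e/ — between /k/ and /n/, before a nasal consonant — surfaces as [ẽ] (rule 3).
/n/ (between /e/ and /u/): rule 4 targets it, but not before a labial or velar stop → unchanged [n].
/u/ — between /n/ and /m/, before a nasal consonant — surfaces as [ũ] (rule 3).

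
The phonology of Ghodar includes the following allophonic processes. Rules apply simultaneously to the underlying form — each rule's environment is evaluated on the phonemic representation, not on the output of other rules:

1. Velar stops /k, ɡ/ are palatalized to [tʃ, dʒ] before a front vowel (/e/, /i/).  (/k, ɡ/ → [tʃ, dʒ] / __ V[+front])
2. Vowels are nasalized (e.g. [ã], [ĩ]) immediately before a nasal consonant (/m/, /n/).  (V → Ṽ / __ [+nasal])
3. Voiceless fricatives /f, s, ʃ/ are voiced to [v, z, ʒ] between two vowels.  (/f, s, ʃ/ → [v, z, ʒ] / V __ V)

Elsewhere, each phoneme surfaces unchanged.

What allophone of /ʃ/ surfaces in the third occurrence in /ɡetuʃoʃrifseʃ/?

/ʃ/ (word-final): rule 3 targets it, but not between two vowels → unchanged [ʃ].

[ʃ]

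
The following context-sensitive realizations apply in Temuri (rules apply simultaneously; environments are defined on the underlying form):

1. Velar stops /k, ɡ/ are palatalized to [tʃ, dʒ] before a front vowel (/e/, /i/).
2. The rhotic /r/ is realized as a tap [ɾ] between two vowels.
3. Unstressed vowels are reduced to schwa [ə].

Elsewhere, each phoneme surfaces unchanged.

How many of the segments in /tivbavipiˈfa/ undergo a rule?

Segments that undergo a rule: /i/ → [ə] (rule 3); /a/ → [ə] (rule 3); /i/ → [ə] (rule 3); /i/ → [ə] (rule 3).
All other segments surface unchanged.

4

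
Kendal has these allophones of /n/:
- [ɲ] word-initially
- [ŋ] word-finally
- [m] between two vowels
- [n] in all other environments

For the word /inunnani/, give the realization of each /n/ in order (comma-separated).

[m], [n], [n], [m]

Occurrence 1 (position 2): between two vowels → [m].
Occurrence 2 (position 4): no conditioning environment matches → elsewhere allophone [n].
Occurrence 3 (position 5): no conditioning environment matches → elsewhere allophone [n].
Occurrence 4 (position 7): between two vowels → [m].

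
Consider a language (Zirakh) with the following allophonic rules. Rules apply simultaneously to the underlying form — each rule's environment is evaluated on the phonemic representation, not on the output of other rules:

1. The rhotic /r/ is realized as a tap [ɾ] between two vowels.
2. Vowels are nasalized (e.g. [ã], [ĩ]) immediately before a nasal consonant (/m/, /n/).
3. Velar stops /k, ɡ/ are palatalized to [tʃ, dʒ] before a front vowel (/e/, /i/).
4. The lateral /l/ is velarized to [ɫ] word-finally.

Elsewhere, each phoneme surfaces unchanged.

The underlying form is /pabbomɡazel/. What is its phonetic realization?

[pabbõmɡazeɫ]

/p/ stays [p].
/a/ (between /p/ and /b/) fails the environment for rule 2, so it stays [a].
/b/ — not in any rule's target class → [b].
/b/ — not in any rule's target class → [b].
/o/ — between /b/ and /m/, before a nasal consonant — surfaces as [õ] (rule 2).
/m/ (between /o/ and /ɡ/): no rule targets it → [m].
/ɡ/ (between /m/ and /a/): rule 3 targets it, but not before a front vowel → unchanged [ɡ].
/a/ — between /ɡ/ and /z/; rule 2 does not apply here → [a].
/z/ (between /a/ and /e/): no rule targets it → [z].
/e/ (between /z/ and /l/): rule 2 targets it, but not before a nasal consonant → unchanged [e].
/l/ (word-final): word-finally, so rule 4 applies → [ɫ].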